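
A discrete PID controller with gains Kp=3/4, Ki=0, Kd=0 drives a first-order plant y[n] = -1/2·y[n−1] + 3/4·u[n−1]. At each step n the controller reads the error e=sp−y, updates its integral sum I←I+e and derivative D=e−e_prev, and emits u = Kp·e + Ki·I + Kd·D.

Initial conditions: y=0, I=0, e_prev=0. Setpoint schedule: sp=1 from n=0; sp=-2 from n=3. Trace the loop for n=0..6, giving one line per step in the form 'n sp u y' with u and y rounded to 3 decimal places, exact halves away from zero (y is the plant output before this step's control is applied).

(exact arithmetic carried between steps; '≈' marks a value shown rounded to 6 d.p. or computed from one; I and e_prev carry over from the previous line; the table rounds u and y to 3 d.p., halves away from zero)
n=0: y=0, sp=1, e=sp−y=1; I=1, D=e−e_prev=1; u=3/4·1+0·1+0·1=0.75; next y=-1/2·0+3/4·0.75=0.5625
n=1: y=0.5625, sp=1, e=sp−y=0.4375; I=1.4375, D=e−e_prev=-0.5625; u=3/4·0.4375+0·1.4375+0·(-0.5625)=0.328125; next y=-1/2·0.5625+3/4·0.328125≈-0.035156
n=2: y≈-0.035156, sp=1, e=sp−y≈1.035156; I≈2.472656, D=e−e_prev≈0.597656; u=3/4·1.035156+0·2.472656+0·0.597656≈0.776367; next y=-1/2·(-0.035156)+3/4·0.776367≈0.599854
n=3: y≈0.599854, sp=-2, e=sp−y≈-2.599854; I≈-0.127197, D=e−e_prev≈-3.635010; u=3/4·(-2.599854)+0·(-0.127197)+0·(-3.635010)≈-1.949890; next y=-1/2·0.599854+3/4·(-1.949890)≈-1.762344
n=4: y≈-1.762344, sp=-2, e=sp−y≈-0.237656; I≈-0.364853, D=e−e_prev≈2.362198; u=3/4·(-0.237656)+0·(-0.364853)+0·2.362198≈-0.178242; next y=-1/2·(-1.762344)+3/4·(-0.178242)≈0.747491
n=5: y≈0.747491, sp=-2, e=sp−y≈-2.747491; I≈-3.112344, D=e−e_prev≈-2.509835; u=3/4·(-2.747491)+0·(-3.112344)+0·(-2.509835)≈-2.060618; next y=-1/2·0.747491+3/4·(-2.060618)≈-1.919209
n=6: y≈-1.919209, sp=-2, e=sp−y≈-0.080791; I≈-3.193135, D=e−e_prev≈2.666700; u=3/4·(-0.080791)+0·(-3.193135)+0·2.666700≈-0.060593; next y=-1/2·(-1.919209)+3/4·(-0.060593)≈0.914160

0 1 0.750 0.000
1 1 0.328 0.563
2 1 0.776 -0.035
3 -2 -1.950 0.600
4 -2 -0.178 -1.762
5 -2 -2.061 0.747
6 -2 -0.061 -1.919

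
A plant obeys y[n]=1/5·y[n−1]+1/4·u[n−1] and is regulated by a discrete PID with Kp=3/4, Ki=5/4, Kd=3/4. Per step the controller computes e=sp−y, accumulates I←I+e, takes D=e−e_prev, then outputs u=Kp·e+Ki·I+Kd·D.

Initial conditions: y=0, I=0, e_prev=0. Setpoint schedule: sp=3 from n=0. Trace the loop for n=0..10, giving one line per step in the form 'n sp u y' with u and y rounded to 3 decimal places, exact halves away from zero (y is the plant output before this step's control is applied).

(exact arithmetic carried between steps; '≈' marks a value shown rounded to 6 d.p. or computed from one; I and e_prev carry over from the previous line; the table rounds u and y to 3 d.p., halves away from zero)
n=0: y=0, sp=3, e=sp−y=3; I=3, D=e−e_prev=3; u=3/4·3+5/4·3+3/4·3=8.25; next y=1/5·0+1/4·8.25=2.0625
n=1: y=2.0625, sp=3, e=sp−y=0.9375; I=3.9375, D=e−e_prev=-2.0625; u=3/4·0.9375+5/4·3.9375+3/4·(-2.0625)=4.078125; next y=1/5·2.0625+1/4·4.078125≈1.432031
n=2: y≈1.432031, sp=3, e=sp−y≈1.567969; I≈5.505469, D=e−e_prev≈0.630469; u=3/4·1.567969+5/4·5.505469+3/4·0.630469≈8.530664; next y=1/5·1.432031+1/4·8.530664≈2.419072
n=3: y≈2.419072, sp=3, e=sp−y≈0.580928; I≈6.086396, D=e−e_prev≈-0.987041; u=3/4·0.580928+5/4·6.086396+3/4·(-0.987041)≈7.303411; next y=1/5·2.419072+1/4·7.303411≈2.309667
n=4: y≈2.309667, sp=3, e=sp−y≈0.690333; I≈6.776729, D=e−e_prev≈0.109405; u=3/4·0.690333+5/4·6.776729+3/4·0.109405≈9.070715; next y=1/5·2.309667+1/4·9.070715≈2.729612
n=5: y≈2.729612, sp=3, e=sp−y≈0.270388; I≈7.047117, D=e−e_prev≈-0.419945; u=3/4·0.270388+5/4·7.047117+3/4·(-0.419945)≈8.696728; next y=1/5·2.729612+1/4·8.696728≈2.720105
n=6: y≈2.720105, sp=3, e=sp−y≈0.279895; I≈7.327013, D=e−e_prev≈0.009508; u=3/4·0.279895+5/4·7.327013+3/4·0.009508≈9.375818; next y=1/5·2.720105+1/4·9.375818≈2.887975
n=7: y≈2.887975, sp=3, e=sp−y≈0.112025; I≈7.439037, D=e−e_prev≈-0.167871; u=3/4·0.112025+5/4·7.439037+3/4·(-0.167871)≈9.256912; next y=1/5·2.887975+1/4·9.256912≈2.891823
n=8: y≈2.891823, sp=3, e=sp−y≈0.108177; I≈7.547214, D=e−e_prev≈-0.003848; u=3/4·0.108177+5/4·7.547214+3/4·(-0.003848)≈9.512265; next y=1/5·2.891823+1/4·9.512265≈2.956431
n=9: y≈2.956431, sp=3, e=sp−y≈0.043569; I≈7.590783, D=e−e_prev≈-0.064608; u=3/4·0.043569+5/4·7.590783+3/4·(-0.064608)≈9.472700; next y=1/5·2.956431+1/4·9.472700≈2.959461
n=10: y≈2.959461, sp=3, e=sp−y≈0.040539; I≈7.631322, D=e−e_prev≈-0.003030; u=3/4·0.040539+5/4·7.631322+3/4·(-0.003030)≈9.567284; next y=1/5·2.959461+1/4·9.567284≈2.983713

0 3 8.250 0.000
1 3 4.078 2.063
2 3 8.531 1.432
3 3 7.303 2.419
4 3 9.071 2.310
5 3 8.697 2.730
6 3 9.376 2.720
7 3 9.257 2.888
8 3 9.512 2.892
9 3 9.473 2.956
10 3 9.567 2.959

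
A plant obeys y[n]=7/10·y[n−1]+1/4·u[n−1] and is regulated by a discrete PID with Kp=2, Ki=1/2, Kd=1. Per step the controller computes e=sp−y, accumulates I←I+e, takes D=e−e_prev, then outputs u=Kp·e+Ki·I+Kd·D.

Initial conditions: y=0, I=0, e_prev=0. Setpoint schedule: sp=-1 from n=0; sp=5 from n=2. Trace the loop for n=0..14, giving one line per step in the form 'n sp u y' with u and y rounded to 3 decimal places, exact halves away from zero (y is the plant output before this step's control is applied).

(exact arithmetic carried between steps; '≈' marks a value shown rounded to 6 d.p. or computed from one; I and e_prev carry over from the previous line; the table rounds u and y to 3 d.p., halves away from zero)
n=0: y=0, sp=-1, e=sp−y=-1; I=-1, D=e−e_prev=-1; u=2·(-1)+1/2·(-1)+1·(-1)=-3.5; next y=7/10·0+1/4·(-3.5)=-0.875
n=1: y=-0.875, sp=-1, e=sp−y=-0.125; I=-1.125, D=e−e_prev=0.875; u=2·(-0.125)+1/2·(-1.125)+1·0.875=0.0625; next y=7/10·(-0.875)+1/4·0.0625=-0.596875
n=2: y=-0.596875, sp=5, e=sp−y=5.596875; I=4.471875, D=e−e_prev=5.721875; u=2·5.596875+1/2·4.471875+1·5.721875≈19.151563; next y=7/10·(-0.596875)+1/4·19.151563≈4.370078
n=3: y≈4.370078, sp=5, e=sp−y≈0.629922; I≈5.101797, D=e−e_prev≈-4.966953; u=2·0.629922+1/2·5.101797+1·(-4.966953)≈-1.156211; next y=7/10·4.370078+1/4·(-1.156211)≈2.770002
n=4: y≈2.770002, sp=5, e=sp−y≈2.229998; I≈7.331795, D=e−e_prev≈1.600076; u=2·2.229998+1/2·7.331795+1·1.600076≈9.725970; next y=7/10·2.770002+1/4·9.725970≈4.370494
n=5: y≈4.370494, sp=5, e=sp−y≈0.629506; I≈7.961301, D=e−e_prev≈-1.600492; u=2·0.629506+1/2·7.961301+1·(-1.600492)≈3.639171; next y=7/10·4.370494+1/4·3.639171≈3.969138
n=6: y≈3.969138, sp=5, e=sp−y≈1.030862; I≈8.992163, D=e−e_prev≈0.401355; u=2·1.030862+1/2·8.992163+1·0.401355≈6.959160; next y=7/10·3.969138+1/4·6.959160≈4.518187
n=7: y≈4.518187, sp=5, e=sp−y≈0.481813; I≈9.473976, D=e−e_prev≈-0.549048; u=2·0.481813+1/2·9.473976+1·(-0.549048)≈5.151566; next y=7/10·4.518187+1/4·5.151566≈4.450622
n=8: y≈4.450622, sp=5, e=sp−y≈0.549378; I≈10.023354, D=e−e_prev≈0.067565; u=2·0.549378+1/2·10.023354+1·0.067565≈6.177997; next y=7/10·4.450622+1/4·6.177997≈4.659935
n=9: y≈4.659935, sp=5, e=sp−y≈0.340065; I≈10.363419, D=e−e_prev≈-0.209313; u=2·0.340065+1/2·10.363419+1·(-0.209313)≈5.652527; next y=7/10·4.659935+1/4·5.652527≈4.675086
n=10: y≈4.675086, sp=5, e=sp−y≈0.324914; I≈10.688333, D=e−e_prev≈-0.015151; u=2·0.324914+1/2·10.688333+1·(-0.015151)≈5.978843; next y=7/10·4.675086+1/4·5.978843≈4.767271
n=11: y≈4.767271, sp=5, e=sp−y≈0.232729; I≈10.921062, D=e−e_prev≈-0.092185; u=2·0.232729+1/2·10.921062+1·(-0.092185)≈5.833804; next y=7/10·4.767271+1/4·5.833804≈4.795541
n=12: y≈4.795541, sp=5, e=sp−y≈0.204459; I≈11.125521, D=e−e_prev≈-0.028270; u=2·0.204459+1/2·11.125521+1·(-0.028270)≈5.943409; next y=7/10·4.795541+1/4·5.943409≈4.842731
n=13: y≈4.842731, sp=5, e=sp−y≈0.157269; I≈11.282790, D=e−e_prev≈-0.047190; u=2·0.157269+1/2·11.282790+1·(-0.047190)≈5.908743; next y=7/10·4.842731+1/4·5.908743≈4.867097
n=14: y≈4.867097, sp=5, e=sp−y≈0.132903; I≈11.415693, D=e−e_prev≈-0.024367; u=2·0.132903+1/2·11.415693+1·(-0.024367)≈5.949285; next y=7/10·4.867097+1/4·5.949285≈4.894289

0 -1 -3.500 0.000
1 -1 0.063 -0.875
2 5 19.152 -0.597
3 5 -1.156 4.370
4 5 9.726 2.770
5 5 3.639 4.370
6 5 6.959 3.969
7 5 5.152 4.518
8 5 6.178 4.451
9 5 5.653 4.660
10 5 5.979 4.675
11 5 5.834 4.767
12 5 5.943 4.796
13 5 5.909 4.843
14 5 5.949 4.867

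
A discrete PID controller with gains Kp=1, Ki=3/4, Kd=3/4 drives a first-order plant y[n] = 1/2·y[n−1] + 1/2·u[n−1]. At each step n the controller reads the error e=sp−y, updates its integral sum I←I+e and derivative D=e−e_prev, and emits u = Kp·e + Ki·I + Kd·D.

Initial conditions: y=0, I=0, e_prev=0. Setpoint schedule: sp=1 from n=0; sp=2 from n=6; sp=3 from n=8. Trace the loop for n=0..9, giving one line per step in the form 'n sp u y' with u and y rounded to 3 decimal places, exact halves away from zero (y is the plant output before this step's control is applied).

(exact arithmetic carried between steps; '≈' marks a value shown rounded to 6 d.p. or computed from one; I and e_prev carry over from the previous line; the table rounds u and y to 3 d.p., halves away from zero)
n=0: y=0, sp=1, e=sp−y=1; I=1, D=e−e_prev=1; u=1·1+3/4·1+3/4·1=2.5; next y=1/2·0+1/2·2.5=1.25
n=1: y=1.25, sp=1, e=sp−y=-0.25; I=0.75, D=e−e_prev=-1.25; u=1·(-0.25)+3/4·0.75+3/4·(-1.25)=-0.625; next y=1/2·1.25+1/2·(-0.625)=0.3125
n=2: y=0.3125, sp=1, e=sp−y=0.6875; I=1.4375, D=e−e_prev=0.9375; u=1·0.6875+3/4·1.4375+3/4·0.9375=2.46875; next y=1/2·0.3125+1/2·2.46875=1.390625
n=3: y=1.390625, sp=1, e=sp−y=-0.390625; I=1.046875, D=e−e_prev=-1.078125; u=1·(-0.390625)+3/4·1.046875+3/4·(-1.078125)≈-0.414063; next y=1/2·1.390625+1/2·(-0.414063)≈0.488281
n=4: y≈0.488281, sp=1, e=sp−y≈0.511719; I≈1.558594, D=e−e_prev≈0.902344; u=1·0.511719+3/4·1.558594+3/4·0.902344≈2.357422; next y=1/2·0.488281+1/2·2.357422≈1.422852
n=5: y≈1.422852, sp=1, e=sp−y≈-0.422852; I≈1.135742, D=e−e_prev≈-0.934570; u=1·(-0.422852)+3/4·1.135742+3/4·(-0.934570)≈-0.271973; next y=1/2·1.422852+1/2·(-0.271973)≈0.575439
n=6: y≈0.575439, sp=2, e=sp−y≈1.424561; I≈2.560303, D=e−e_prev≈1.847412; u=1·1.424561+3/4·2.560303+3/4·1.847412≈4.730347; next y=1/2·0.575439+1/2·4.730347≈2.652893
n=7: y≈2.652893, sp=2, e=sp−y≈-0.652893; I≈1.907410, D=e−e_prev≈-2.077454; u=1·(-0.652893)+3/4·1.907410+3/4·(-2.077454)≈-0.780426; next y=1/2·2.652893+1/2·(-0.780426)≈0.936234
n=8: y≈0.936234, sp=3, e=sp−y≈2.063766; I≈3.971176, D=e−e_prev≈2.716660; u=1·2.063766+3/4·3.971176+3/4·2.716660≈7.079643; next y=1/2·0.936234+1/2·7.079643≈4.007938
n=9: y≈4.007938, sp=3, e=sp−y≈-1.007938; I≈2.963238, D=e−e_prev≈-3.071705; u=1·(-1.007938)+3/4·2.963238+3/4·(-3.071705)≈-1.089289; next y=1/2·4.007938+1/2·(-1.089289)≈1.459325

0 1 2.500 0.000
1 1 -0.625 1.250
2 1 2.469 0.313
3 1 -0.414 1.391
4 1 2.357 0.488
5 1 -0.272 1.423
6 2 4.730 0.575
7 2 -0.780 2.653
8 3 7.080 0.936
9 3 -1.089 4.008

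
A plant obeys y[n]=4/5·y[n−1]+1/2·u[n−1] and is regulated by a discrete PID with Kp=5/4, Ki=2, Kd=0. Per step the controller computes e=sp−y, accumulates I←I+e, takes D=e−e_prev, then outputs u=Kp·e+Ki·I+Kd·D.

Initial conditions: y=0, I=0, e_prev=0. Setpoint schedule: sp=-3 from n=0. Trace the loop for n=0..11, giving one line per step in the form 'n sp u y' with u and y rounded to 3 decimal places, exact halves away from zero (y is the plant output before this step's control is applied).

0 -3 -9.750 0.000
1 -3 0.094 -4.875
2 -3 0.523 -3.853
3 -3 -1.125 -2.821
4 -3 -1.488 -2.819
5 -3 -1.264 -3.000
6 -3 -1.161 -3.032
7 -3 -1.182 -3.006
8 -3 -1.204 -2.995
9 -3 -1.204 -2.998
10 -3 -1.200 -3.000
11 -3 -1.199 -3.000

(exact arithmetic carried between steps; '≈' marks a value shown rounded to 6 d.p. or computed from one; I and e_prev carry over from the previous line; the table rounds u and y to 3 d.p., halves away from zero)
n=0: y=0, sp=-3, e=sp−y=-3; I=-3, D=e−e_prev=-3; u=5/4·(-3)+2·(-3)+0·(-3)=-9.75; next y=4/5·0+1/2·(-9.75)=-4.875
n=1: y=-4.875, sp=-3, e=sp−y=1.875; I=-1.125, D=e−e_prev=4.875; u=5/4·1.875+2·(-1.125)+0·4.875=0.09375; next y=4/5·(-4.875)+1/2·0.09375=-3.853125
n=2: y=-3.853125, sp=-3, e=sp−y=0.853125; I=-0.271875, D=e−e_prev=-1.021875; u=5/4·0.853125+2·(-0.271875)+0·(-1.021875)≈0.522656; next y=4/5·(-3.853125)+1/2·0.522656≈-2.821172
n=3: y≈-2.821172, sp=-3, e=sp−y≈-0.178828; I≈-0.450703, D=e−e_prev≈-1.031953; u=5/4·(-0.178828)+2·(-0.450703)+0·(-1.031953)≈-1.124941; next y=4/5·(-2.821172)+1/2·(-1.124941)≈-2.819408
n=4: y≈-2.819408, sp=-3, e=sp−y≈-0.180592; I≈-0.631295, D=e−e_prev≈-0.001764; u=5/4·(-0.180592)+2·(-0.631295)+0·(-0.001764)≈-1.488330; next y=4/5·(-2.819408)+1/2·(-1.488330)≈-2.999691
n=5: y≈-2.999691, sp=-3, e=sp−y≈-0.000309; I≈-0.631604, D=e−e_prev≈0.180283; u=5/4·(-0.000309)+2·(-0.631604)+0·0.180283≈-1.263593; next y=4/5·(-2.999691)+1/2·(-1.263593)≈-3.031550
n=6: y≈-3.031550, sp=-3, e=sp−y≈0.031550; I≈-0.600054, D=e−e_prev≈0.031858; u=5/4·0.031550+2·(-0.600054)+0·0.031858≈-1.160671; next y=4/5·(-3.031550)+1/2·(-1.160671)≈-3.005575
n=7: y≈-3.005575, sp=-3, e=sp−y≈0.005575; I≈-0.594479, D=e−e_prev≈-0.025974; u=5/4·0.005575+2·(-0.594479)+0·(-0.025974)≈-1.181989; next y=4/5·(-3.005575)+1/2·(-1.181989)≈-2.995454
n=8: y≈-2.995454, sp=-3, e=sp−y≈-0.004546; I≈-0.599024, D=e−e_prev≈-0.010121; u=5/4·(-0.004546)+2·(-0.599024)+0·(-0.010121)≈-1.203731; next y=4/5·(-2.995454)+1/2·(-1.203731)≈-2.998229
n=9: y≈-2.998229, sp=-3, e=sp−y≈-0.001771; I≈-0.600795, D=e−e_prev≈0.002774; u=5/4·(-0.001771)+2·(-0.600795)+0·0.002774≈-1.203805; next y=4/5·(-2.998229)+1/2·(-1.203805)≈-3.000486
n=10: y≈-3.000486, sp=-3, e=sp−y≈0.000486; I≈-0.600310, D=e−e_prev≈0.002257; u=5/4·0.000486+2·(-0.600310)+0·0.002257≈-1.200013; next y=4/5·(-3.000486)+1/2·(-1.200013)≈-3.000395
n=11: y≈-3.000395, sp=-3, e=sp−y≈0.000395; I≈-0.599915, D=e−e_prev≈-0.000091; u=5/4·0.000395+2·(-0.599915)+0·(-0.000091)≈-1.199336; next y=4/5·(-3.000395)+1/2·(-1.199336)≈-2.999984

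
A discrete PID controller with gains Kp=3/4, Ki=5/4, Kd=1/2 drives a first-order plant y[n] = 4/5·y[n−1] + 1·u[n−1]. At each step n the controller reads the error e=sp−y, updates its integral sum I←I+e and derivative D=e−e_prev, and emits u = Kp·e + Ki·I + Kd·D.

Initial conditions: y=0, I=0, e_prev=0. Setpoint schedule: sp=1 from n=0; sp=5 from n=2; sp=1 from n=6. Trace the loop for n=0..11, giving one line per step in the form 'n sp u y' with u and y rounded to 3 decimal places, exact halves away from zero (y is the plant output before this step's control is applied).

(exact arithmetic carried between steps; '≈' marks a value shown rounded to 6 d.p. or computed from one; I and e_prev carry over from the previous line; the table rounds u and y to 3 d.p., halves away from zero)
n=0: y=0, sp=1, e=sp−y=1; I=1, D=e−e_prev=1; u=3/4·1+5/4·1+1/2·1=2.5; next y=4/5·0+1·2.5=2.5
n=1: y=2.5, sp=1, e=sp−y=-1.5; I=-0.5, D=e−e_prev=-2.5; u=3/4·(-1.5)+5/4·(-0.5)+1/2·(-2.5)=-3; next y=4/5·2.5+1·(-3)=-1
n=2: y=-1, sp=5, e=sp−y=6; I=5.5, D=e−e_prev=7.5; u=3/4·6+5/4·5.5+1/2·7.5=15.125; next y=4/5·(-1)+1·15.125=14.325
n=3: y=14.325, sp=5, e=sp−y=-9.325; I=-3.825, D=e−e_prev=-15.325; u=3/4·(-9.325)+5/4·(-3.825)+1/2·(-15.325)=-19.4375; next y=4/5·14.325+1·(-19.4375)=-7.9775
n=4: y=-7.9775, sp=5, e=sp−y=12.9775; I=9.1525, D=e−e_prev=22.3025; u=3/4·12.9775+5/4·9.1525+1/2·22.3025=32.325; next y=4/5·(-7.9775)+1·32.325=25.943
n=5: y=25.943, sp=5, e=sp−y=-20.943; I=-11.7905, D=e−e_prev=-33.9205; u=3/4·(-20.943)+5/4·(-11.7905)+1/2·(-33.9205)=-47.405625; next y=4/5·25.943+1·(-47.405625)=-26.651225
n=6: y=-26.651225, sp=1, e=sp−y=27.651225; I=15.860725, D=e−e_prev=48.594225; u=3/4·27.651225+5/4·15.860725+1/2·48.594225≈64.861438; next y=4/5·(-26.651225)+1·64.861438≈43.540458
n=7: y≈43.540458, sp=1, e=sp−y≈-42.540458; I≈-26.679733, D=e−e_prev≈-70.191683; u=3/4·(-42.540458)+5/4·(-26.679733)+1/2·(-70.191683)≈-100.35085; next y=4/5·43.540458+1·(-100.35085)≈-65.518484
n=8: y=-65.518484, sp=1, e=sp−y=66.518484; I≈39.838752, D=e−e_prev≈109.058942; u=3/4·66.518484+5/4·39.838752+1/2·109.058942≈154.216773; next y=4/5·(-65.518484)+1·154.216773≈101.801986
n=9: y≈101.801986, sp=1, e=sp−y≈-100.801986; I≈-60.963234, D=e−e_prev≈-167.320470; u=3/4·(-100.801986)+5/4·(-60.963234)+1/2·(-167.320470)≈-235.465767; next y=4/5·101.801986+1·(-235.465767)≈-154.024179
n=10: y≈-154.024179, sp=1, e=sp−y≈155.024179; I≈94.060944, D=e−e_prev≈255.826165; u=3/4·155.024179+5/4·94.060944+1/2·255.826165≈361.757397; next y=4/5·(-154.024179)+1·361.757397≈238.538054
n=11: y≈238.538054, sp=1, e=sp−y≈-237.538054; I≈-143.477109, D=e−e_prev≈-392.562232; u=3/4·(-237.538054)+5/4·(-143.477109)+1/2·(-392.562232)≈-553.781043; next y=4/5·238.538054+1·(-553.781043)≈-362.950600

0 1 2.500 0.000
1 1 -3.000 2.500
2 5 15.125 -1.000
3 5 -19.438 14.325
4 5 32.325 -7.978
5 5 -47.406 25.943
6 1 64.861 -26.651
7 1 -100.351 43.540
8 1 154.217 -65.518
9 1 -235.466 101.802
10 1 361.757 -154.024
11 1 -553.781 238.538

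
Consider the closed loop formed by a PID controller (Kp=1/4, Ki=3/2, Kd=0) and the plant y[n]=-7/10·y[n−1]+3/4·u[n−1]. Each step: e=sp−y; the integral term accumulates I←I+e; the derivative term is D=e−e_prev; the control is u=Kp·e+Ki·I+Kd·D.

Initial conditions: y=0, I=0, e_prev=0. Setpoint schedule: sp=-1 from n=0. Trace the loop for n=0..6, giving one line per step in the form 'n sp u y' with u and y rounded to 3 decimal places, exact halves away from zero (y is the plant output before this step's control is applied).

(exact arithmetic carried between steps; '≈' marks a value shown rounded to 6 d.p. or computed from one; I and e_prev carry over from the previous line; the table rounds u and y to 3 d.p., halves away from zero)
n=0: y=0, sp=-1, e=sp−y=-1; I=-1, D=e−e_prev=-1; u=1/4·(-1)+3/2·(-1)+0·(-1)=-1.75; next y=-7/10·0+3/4·(-1.75)=-1.3125
n=1: y=-1.3125, sp=-1, e=sp−y=0.3125; I=-0.6875, D=e−e_prev=1.3125; u=1/4·0.3125+3/2·(-0.6875)+0·1.3125=-0.953125; next y=-7/10·(-1.3125)+3/4·(-0.953125)≈0.203906
n=2: y≈0.203906, sp=-1, e=sp−y≈-1.203906; I≈-1.891406, D=e−e_prev≈-1.516406; u=1/4·(-1.203906)+3/2·(-1.891406)+0·(-1.516406)≈-3.138086; next y=-7/10·0.203906+3/4·(-3.138086)≈-2.496299
n=3: y≈-2.496299, sp=-1, e=sp−y≈1.496299; I≈-0.395107, D=e−e_prev≈2.700205; u=1/4·1.496299+3/2·(-0.395107)+0·2.700205≈-0.218586; next y=-7/10·(-2.496299)+3/4·(-0.218586)≈1.583469
n=4: y≈1.583469, sp=-1, e=sp−y≈-2.583469; I≈-2.978577, D=e−e_prev≈-4.079768; u=1/4·(-2.583469)+3/2·(-2.978577)+0·(-4.079768)≈-5.113733; next y=-7/10·1.583469+3/4·(-5.113733)≈-4.943728
n=5: y≈-4.943728, sp=-1, e=sp−y≈3.943728; I≈0.965151, D=e−e_prev≈6.527197; u=1/4·3.943728+3/2·0.965151+0·6.527197≈2.433659; next y=-7/10·(-4.943728)+3/4·2.433659≈5.285854
n=6: y≈5.285854, sp=-1, e=sp−y≈-6.285854; I≈-5.320702, D=e−e_prev≈-10.229582; u=1/4·(-6.285854)+3/2·(-5.320702)+0·(-10.229582)≈-9.552517; next y=-7/10·5.285854+3/4·(-9.552517)≈-10.864485

0 -1 -1.750 0.000
1 -1 -0.953 -1.313
2 -1 -3.138 0.204
3 -1 -0.219 -2.496
4 -1 -5.114 1.583
5 -1 2.434 -4.944
6 -1 -9.553 5.286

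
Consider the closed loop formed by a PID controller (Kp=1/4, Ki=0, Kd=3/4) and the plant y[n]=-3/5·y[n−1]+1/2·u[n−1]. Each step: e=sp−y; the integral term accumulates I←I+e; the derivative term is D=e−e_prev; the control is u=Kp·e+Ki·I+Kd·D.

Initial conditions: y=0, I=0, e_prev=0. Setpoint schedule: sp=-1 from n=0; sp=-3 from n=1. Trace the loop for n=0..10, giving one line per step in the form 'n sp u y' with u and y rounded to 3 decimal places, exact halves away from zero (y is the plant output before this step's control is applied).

(exact arithmetic carried between steps; '≈' marks a value shown rounded to 6 d.p. or computed from one; I and e_prev carry over from the previous line; the table rounds u and y to 3 d.p., halves away from zero)
n=0: y=0, sp=-1, e=sp−y=-1; I=-1, D=e−e_prev=-1; u=1/4·(-1)+0·(-1)+3/4·(-1)=-1; next y=-3/5·0+1/2·(-1)=-0.5
n=1: y=-0.5, sp=-3, e=sp−y=-2.5; I=-3.5, D=e−e_prev=-1.5; u=1/4·(-2.5)+0·(-3.5)+3/4·(-1.5)=-1.75; next y=-3/5·(-0.5)+1/2·(-1.75)=-0.575
n=2: y=-0.575, sp=-3, e=sp−y=-2.425; I=-5.925, D=e−e_prev=0.075; u=1/4·(-2.425)+0·(-5.925)+3/4·0.075=-0.55; next y=-3/5·(-0.575)+1/2·(-0.55)=0.07
n=3: y=0.07, sp=-3, e=sp−y=-3.07; I=-8.995, D=e−e_prev=-0.645; u=1/4·(-3.07)+0·(-8.995)+3/4·(-0.645)=-1.25125; next y=-3/5·0.07+1/2·(-1.25125)=-0.667625
n=4: y=-0.667625, sp=-3, e=sp−y=-2.332375; I=-11.327375, D=e−e_prev=0.737625; u=1/4·(-2.332375)+0·(-11.327375)+3/4·0.737625=-0.029875; next y=-3/5·(-0.667625)+1/2·(-0.029875)≈0.385638
n=5: y≈0.385638, sp=-3, e=sp−y≈-3.385638; I≈-14.713013, D=e−e_prev≈-1.053263; u=1/4·(-3.385638)+0·(-14.713013)+3/4·(-1.053263)≈-1.636356; next y=-3/5·0.385638+1/2·(-1.636356)≈-1.049561
n=6: y≈-1.049561, sp=-3, e=sp−y≈-1.950439; I≈-16.663452, D=e−e_prev≈1.435198; u=1/4·(-1.950439)+0·(-16.663452)+3/4·1.435198≈0.588789; next y=-3/5·(-1.049561)+1/2·0.588789≈0.924131
n=7: y≈0.924131, sp=-3, e=sp−y≈-3.924131; I≈-20.587583, D=e−e_prev≈-1.973691; u=1/4·(-3.924131)+0·(-20.587583)+3/4·(-1.973691)≈-2.461301; next y=-3/5·0.924131+1/2·(-2.461301)≈-1.785129
n=8: y≈-1.785129, sp=-3, e=sp−y≈-1.214871; I≈-21.802454, D=e−e_prev≈2.709260; u=1/4·(-1.214871)+0·(-21.802454)+3/4·2.709260≈1.728227; next y=-3/5·(-1.785129)+1/2·1.728227≈1.935191
n=9: y≈1.935191, sp=-3, e=sp−y≈-4.935191; I≈-26.737645, D=e−e_prev≈-3.720320; u=1/4·(-4.935191)+0·(-26.737645)+3/4·(-3.720320)≈-4.024038; next y=-3/5·1.935191+1/2·(-4.024038)≈-3.173133
n=10: y≈-3.173133, sp=-3, e=sp−y≈0.173133; I≈-26.564511, D=e−e_prev≈5.108324; u=1/4·0.173133+0·(-26.564511)+3/4·5.108324≈3.874527; next y=-3/5·(-3.173133)+1/2·3.874527≈3.841143

0 -1 -1.000 0.000
1 -3 -1.750 -0.500
2 -3 -0.550 -0.575
3 -3 -1.251 0.070
4 -3 -0.030 -0.668
5 -3 -1.636 0.386
6 -3 0.589 -1.050
7 -3 -2.461 0.924
8 -3 1.728 -1.785
9 -3 -4.024 1.935
10 -3 3.875 -3.173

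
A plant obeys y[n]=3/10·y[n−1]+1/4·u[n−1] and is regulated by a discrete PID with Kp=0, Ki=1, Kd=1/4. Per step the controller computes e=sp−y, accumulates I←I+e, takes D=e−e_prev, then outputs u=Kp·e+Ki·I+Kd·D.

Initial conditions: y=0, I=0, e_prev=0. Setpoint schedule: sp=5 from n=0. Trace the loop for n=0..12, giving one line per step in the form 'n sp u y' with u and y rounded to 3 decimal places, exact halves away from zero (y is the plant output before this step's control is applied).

(exact arithmetic carried between steps; '≈' marks a value shown rounded to 6 d.p. or computed from one; I and e_prev carry over from the previous line; the table rounds u and y to 3 d.p., halves away from zero)
n=0: y=0, sp=5, e=sp−y=5; I=5, D=e−e_prev=5; u=0·5+1·5+1/4·5=6.25; next y=3/10·0+1/4·6.25=1.5625
n=1: y=1.5625, sp=5, e=sp−y=3.4375; I=8.4375, D=e−e_prev=-1.5625; u=0·3.4375+1·8.4375+1/4·(-1.5625)=8.046875; next y=3/10·1.5625+1/4·8.046875≈2.480469
n=2: y≈2.480469, sp=5, e=sp−y≈2.519531; I≈10.957031, D=e−e_prev≈-0.917969; u=0·2.519531+1·10.957031+1/4·(-0.917969)≈10.727539; next y=3/10·2.480469+1/4·10.727539≈3.426025
n=3: y≈3.426025, sp=5, e=sp−y≈1.573975; I≈12.531006, D=e−e_prev≈-0.945557; u=0·1.573975+1·12.531006+1/4·(-0.945557)≈12.294617; next y=3/10·3.426025+1/4·12.294617≈4.101462
n=4: y≈4.101462, sp=5, e=sp−y≈0.898538; I≈13.429544, D=e−e_prev≈-0.675436; u=0·0.898538+1·13.429544+1/4·(-0.675436)≈13.260685; next y=3/10·4.101462+1/4·13.260685≈4.545610
n=5: y≈4.545610, sp=5, e=sp−y≈0.454390; I≈13.883934, D=e−e_prev≈-0.444148; u=0·0.454390+1·13.883934+1/4·(-0.444148)≈13.772897; next y=3/10·4.545610+1/4·13.772897≈4.806907
n=6: y≈4.806907, sp=5, e=sp−y≈0.193093; I≈14.077027, D=e−e_prev≈-0.261297; u=0·0.193093+1·14.077027+1/4·(-0.261297)≈14.011703; next y=3/10·4.806907+1/4·14.011703≈4.944998
n=7: y≈4.944998, sp=5, e=sp−y≈0.055002; I≈14.132029, D=e−e_prev≈-0.138091; u=0·0.055002+1·14.132029+1/4·(-0.138091)≈14.097507; next y=3/10·4.944998+1/4·14.097507≈5.007876
n=8: y≈5.007876, sp=5, e=sp−y≈-0.007876; I≈14.124153, D=e−e_prev≈-0.062878; u=0·(-0.007876)+1·14.124153+1/4·(-0.062878)≈14.108434; next y=3/10·5.007876+1/4·14.108434≈5.029471
n=9: y≈5.029471, sp=5, e=sp−y≈-0.029471; I≈14.094682, D=e−e_prev≈-0.021595; u=0·(-0.029471)+1·14.094682+1/4·(-0.021595)≈14.089283; next y=3/10·5.029471+1/4·14.089283≈5.031162
n=10: y≈5.031162, sp=5, e=sp−y≈-0.031162; I≈14.063520, D=e−e_prev≈-0.001691; u=0·(-0.031162)+1·14.063520+1/4·(-0.001691)≈14.063097; next y=3/10·5.031162+1/4·14.063097≈5.025123
n=11: y≈5.025123, sp=5, e=sp−y≈-0.025123; I≈14.038397, D=e−e_prev≈0.006039; u=0·(-0.025123)+1·14.038397+1/4·0.006039≈14.039907; next y=3/10·5.025123+1/4·14.039907≈5.017514
n=12: y≈5.017514, sp=5, e=sp−y≈-0.017514; I≈14.020883, D=e−e_prev≈0.007609; u=0·(-0.017514)+1·14.020883+1/4·0.007609≈14.022786; next y=3/10·5.017514+1/4·14.022786≈5.010950

0 5 6.250 0.000
1 5 8.047 1.563
2 5 10.728 2.480
3 5 12.295 3.426
4 5 13.261 4.101
5 5 13.773 4.546
6 5 14.012 4.807
7 5 14.098 4.945
8 5 14.108 5.008
9 5 14.089 5.029
10 5 14.063 5.031
11 5 14.040 5.025
12 5 14.023 5.018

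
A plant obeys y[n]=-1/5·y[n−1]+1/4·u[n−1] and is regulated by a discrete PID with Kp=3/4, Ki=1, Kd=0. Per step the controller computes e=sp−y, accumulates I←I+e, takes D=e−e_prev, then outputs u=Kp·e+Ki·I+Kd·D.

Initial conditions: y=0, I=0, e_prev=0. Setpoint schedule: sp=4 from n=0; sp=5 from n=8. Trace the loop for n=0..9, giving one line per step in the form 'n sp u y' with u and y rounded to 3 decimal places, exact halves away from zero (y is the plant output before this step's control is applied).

(exact arithmetic carried between steps; '≈' marks a value shown rounded to 6 d.p. or computed from one; I and e_prev carry over from the previous line; the table rounds u and y to 3 d.p., halves away from zero)
n=0: y=0, sp=4, e=sp−y=4; I=4, D=e−e_prev=4; u=3/4·4+1·4+0·4=7; next y=-1/5·0+1/4·7=1.75
n=1: y=1.75, sp=4, e=sp−y=2.25; I=6.25, D=e−e_prev=-1.75; u=3/4·2.25+1·6.25+0·(-1.75)=7.9375; next y=-1/5·1.75+1/4·7.9375=1.634375
n=2: y=1.634375, sp=4, e=sp−y=2.365625; I=8.615625, D=e−e_prev=0.115625; u=3/4·2.365625+1·8.615625+0·0.115625≈10.389844; next y=-1/5·1.634375+1/4·10.389844≈2.270586
n=3: y≈2.270586, sp=4, e=sp−y≈1.729414; I≈10.345039, D=e−e_prev≈-0.636211; u=3/4·1.729414+1·10.345039+0·(-0.636211)≈11.642100; next y=-1/5·2.270586+1/4·11.642100≈2.456408
n=4: y≈2.456408, sp=4, e=sp−y≈1.543592; I≈11.888631, D=e−e_prev≈-0.185822; u=3/4·1.543592+1·11.888631+0·(-0.185822)≈13.046326; next y=-1/5·2.456408+1/4·13.046326≈2.770300
n=5: y≈2.770300, sp=4, e=sp−y≈1.229700; I≈13.118332, D=e−e_prev≈-0.313892; u=3/4·1.229700+1·13.118332+0·(-0.313892)≈14.040607; next y=-1/5·2.770300+1/4·14.040607≈2.956092
n=6: y≈2.956092, sp=4, e=sp−y≈1.043908; I≈14.162240, D=e−e_prev≈-0.185792; u=3/4·1.043908+1·14.162240+0·(-0.185792)≈14.945171; next y=-1/5·2.956092+1/4·14.945171≈3.145074
n=7: y≈3.145074, sp=4, e=sp−y≈0.854926; I≈15.017165, D=e−e_prev≈-0.188983; u=3/4·0.854926+1·15.017165+0·(-0.188983)≈15.658360; next y=-1/5·3.145074+1/4·15.658360≈3.285575
n=8: y≈3.285575, sp=5, e=sp−y≈1.714425; I≈16.731590, D=e−e_prev≈0.859499; u=3/4·1.714425+1·16.731590+0·0.859499≈18.017409; next y=-1/5·3.285575+1/4·18.017409≈3.847237
n=9: y≈3.847237, sp=5, e=sp−y≈1.152763; I≈17.884353, D=e−e_prev≈-0.561662; u=3/4·1.152763+1·17.884353+0·(-0.561662)≈18.748925; next y=-1/5·3.847237+1/4·18.748925≈3.917784

0 4 7.000 0.000
1 4 7.938 1.750
2 4 10.390 1.634
3 4 11.642 2.271
4 4 13.046 2.456
5 4 14.041 2.770
6 4 14.945 2.956
7 4 15.658 3.145
8 5 18.017 3.286
9 5 18.749 3.847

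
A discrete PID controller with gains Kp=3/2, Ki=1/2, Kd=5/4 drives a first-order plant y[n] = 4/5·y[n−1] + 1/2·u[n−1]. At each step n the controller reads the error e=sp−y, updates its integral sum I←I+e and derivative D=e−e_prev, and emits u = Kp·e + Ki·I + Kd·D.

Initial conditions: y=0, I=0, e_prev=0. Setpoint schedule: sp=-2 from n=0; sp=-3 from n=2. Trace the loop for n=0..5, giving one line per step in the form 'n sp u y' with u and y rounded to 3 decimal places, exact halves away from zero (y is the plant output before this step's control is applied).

(exact arithmetic carried between steps; '≈' marks a value shown rounded to 6 d.p. or computed from one; I and e_prev carry over from the previous line; the table rounds u and y to 3 d.p., halves away from zero)
n=0: y=0, sp=-2, e=sp−y=-2; I=-2, D=e−e_prev=-2; u=3/2·(-2)+1/2·(-2)+5/4·(-2)=-6.5; next y=4/5·0+1/2·(-6.5)=-3.25
n=1: y=-3.25, sp=-2, e=sp−y=1.25; I=-0.75, D=e−e_prev=3.25; u=3/2·1.25+1/2·(-0.75)+5/4·3.25=5.5625; next y=4/5·(-3.25)+1/2·5.5625=0.18125
n=2: y=0.18125, sp=-3, e=sp−y=-3.18125; I=-3.93125, D=e−e_prev=-4.43125; u=3/2·(-3.18125)+1/2·(-3.93125)+5/4·(-4.43125)≈-12.276563; next y=4/5·0.18125+1/2·(-12.276563)≈-5.993281
n=3: y≈-5.993281, sp=-3, e=sp−y≈2.993281; I≈-0.937969, D=e−e_prev≈6.174531; u=3/2·2.993281+1/2·(-0.937969)+5/4·6.174531≈11.739102; next y=4/5·(-5.993281)+1/2·11.739102≈1.074926
n=4: y≈1.074926, sp=-3, e=sp−y≈-4.074926; I≈-5.012895, D=e−e_prev≈-7.068207; u=3/2·(-4.074926)+1/2·(-5.012895)+5/4·(-7.068207)≈-17.454095; next y=4/5·1.074926+1/2·(-17.454095)≈-7.867107
n=5: y≈-7.867107, sp=-3, e=sp−y≈4.867107; I≈-0.145788, D=e−e_prev≈8.942033; u=3/2·4.867107+1/2·(-0.145788)+5/4·8.942033≈18.405307; next y=4/5·(-7.867107)+1/2·18.405307≈2.908968

0 -2 -6.500 0.000
1 -2 5.563 -3.250
2 -3 -12.277 0.181
3 -3 11.739 -5.993
4 -3 -17.454 1.075
5 -3 18.405 -7.867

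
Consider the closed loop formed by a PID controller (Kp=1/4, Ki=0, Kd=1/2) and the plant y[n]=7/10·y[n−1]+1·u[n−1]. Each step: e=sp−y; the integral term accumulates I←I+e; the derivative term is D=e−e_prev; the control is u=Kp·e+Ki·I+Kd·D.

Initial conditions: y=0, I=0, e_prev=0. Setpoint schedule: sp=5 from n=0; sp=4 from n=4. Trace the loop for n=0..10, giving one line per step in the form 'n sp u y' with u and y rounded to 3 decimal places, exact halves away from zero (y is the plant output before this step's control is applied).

(exact arithmetic carried between steps; '≈' marks a value shown rounded to 6 d.p. or computed from one; I and e_prev carry over from the previous line; the table rounds u and y to 3 d.p., halves away from zero)
n=0: y=0, sp=5, e=sp−y=5; I=5, D=e−e_prev=5; u=1/4·5+0·5+1/2·5=3.75; next y=7/10·0+1·3.75=3.75
n=1: y=3.75, sp=5, e=sp−y=1.25; I=6.25, D=e−e_prev=-3.75; u=1/4·1.25+0·6.25+1/2·(-3.75)=-1.5625; next y=7/10·3.75+1·(-1.5625)=1.0625
n=2: y=1.0625, sp=5, e=sp−y=3.9375; I=10.1875, D=e−e_prev=2.6875; u=1/4·3.9375+0·10.1875+1/2·2.6875=2.328125; next y=7/10·1.0625+1·2.328125=3.071875
n=3: y=3.071875, sp=5, e=sp−y=1.928125; I=12.115625, D=e−e_prev=-2.009375; u=1/4·1.928125+0·12.115625+1/2·(-2.009375)≈-0.522656; next y=7/10·3.071875+1·(-0.522656)≈1.627656
n=4: y≈1.627656, sp=4, e=sp−y≈2.372344; I≈14.487969, D=e−e_prev≈0.444219; u=1/4·2.372344+0·14.487969+1/2·0.444219≈0.815195; next y=7/10·1.627656+1·0.815195≈1.954555
n=5: y≈1.954555, sp=4, e=sp−y≈2.045445; I≈16.533414, D=e−e_prev≈-0.326898; u=1/4·2.045445+0·16.533414+1/2·(-0.326898)≈0.347912; next y=7/10·1.954555+1·0.347912≈1.716100
n=6: y≈1.716100, sp=4, e=sp−y≈2.283900; I≈18.817314, D=e−e_prev≈0.238454; u=1/4·2.283900+0·18.817314+1/2·0.238454≈0.690202; next y=7/10·1.716100+1·0.690202≈1.891472
n=7: y≈1.891472, sp=4, e=sp−y≈2.108528; I≈20.925841, D=e−e_prev≈-0.175372; u=1/4·2.108528+0·20.925841+1/2·(-0.175372)≈0.439446; next y=7/10·1.891472+1·0.439446≈1.763477
n=8: y≈1.763477, sp=4, e=sp−y≈2.236523; I≈23.162365, D=e−e_prev≈0.127996; u=1/4·2.236523+0·23.162365+1/2·0.127996≈0.623129; next y=7/10·1.763477+1·0.623129≈1.857562
n=9: y≈1.857562, sp=4, e=sp−y≈2.142438; I≈25.304802, D=e−e_prev≈-0.094086; u=1/4·2.142438+0·25.304802+1/2·(-0.094086)≈0.488567; next y=7/10·1.857562+1·0.488567≈1.788860
n=10: y≈1.788860, sp=4, e=sp−y≈2.211140; I≈27.515942, D=e−e_prev≈0.068702; u=1/4·2.211140+0·27.515942+1/2·0.068702≈0.587136; next y=7/10·1.788860+1·0.587136≈1.839338

0 5 3.750 0.000
1 5 -1.563 3.750
2 5 2.328 1.063
3 5 -0.523 3.072
4 4 0.815 1.628
5 4 0.348 1.955
6 4 0.690 1.716
7 4 0.439 1.891
8 4 0.623 1.763
9 4 0.489 1.858
10 4 0.587 1.789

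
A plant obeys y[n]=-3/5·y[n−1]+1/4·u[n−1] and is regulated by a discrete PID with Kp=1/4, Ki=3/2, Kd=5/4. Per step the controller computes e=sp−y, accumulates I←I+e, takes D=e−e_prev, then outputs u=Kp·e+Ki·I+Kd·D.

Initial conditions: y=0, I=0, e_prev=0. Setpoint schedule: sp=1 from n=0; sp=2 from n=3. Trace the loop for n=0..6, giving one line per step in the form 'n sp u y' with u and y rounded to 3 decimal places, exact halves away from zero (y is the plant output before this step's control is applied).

(exact arithmetic carried between steps; '≈' marks a value shown rounded to 6 d.p. or computed from one; I and e_prev carry over from the previous line; the table rounds u and y to 3 d.p., halves away from zero)
n=0: y=0, sp=1, e=sp−y=1; I=1, D=e−e_prev=1; u=1/4·1+3/2·1+5/4·1=3; next y=-3/5·0+1/4·3=0.75
n=1: y=0.75, sp=1, e=sp−y=0.25; I=1.25, D=e−e_prev=-0.75; u=1/4·0.25+3/2·1.25+5/4·(-0.75)=1; next y=-3/5·0.75+1/4·1=-0.2
n=2: y=-0.2, sp=1, e=sp−y=1.2; I=2.45, D=e−e_prev=0.95; u=1/4·1.2+3/2·2.45+5/4·0.95=5.1625; next y=-3/5·(-0.2)+1/4·5.1625=1.410625
n=3: y=1.410625, sp=2, e=sp−y=0.589375; I=3.039375, D=e−e_prev=-0.610625; u=1/4·0.589375+3/2·3.039375+5/4·(-0.610625)=3.943125; next y=-3/5·1.410625+1/4·3.943125≈0.139406
n=4: y≈0.139406, sp=2, e=sp−y≈1.860594; I≈4.899969, D=e−e_prev≈1.271219; u=1/4·1.860594+3/2·4.899969+5/4·1.271219≈9.404125; next y=-3/5·0.139406+1/4·9.404125≈2.267388
n=5: y≈2.267388, sp=2, e=sp−y≈-0.267388; I≈4.632581, D=e−e_prev≈-2.127981; u=1/4·(-0.267388)+3/2·4.632581+5/4·(-2.127981)≈4.222048; next y=-3/5·2.267388+1/4·4.222048≈-0.304920
n=6: y≈-0.304920, sp=2, e=sp−y≈2.304920; I≈6.937502, D=e−e_prev≈2.572308; u=1/4·2.304920+3/2·6.937502+5/4·2.572308≈14.197867; next y=-3/5·(-0.304920)+1/4·14.197867≈3.732419

0 1 3.000 0.000
1 1 1.000 0.750
2 1 5.163 -0.200
3 2 3.943 1.411
4 2 9.404 0.139
5 2 4.222 2.267
6 2 14.198 -0.305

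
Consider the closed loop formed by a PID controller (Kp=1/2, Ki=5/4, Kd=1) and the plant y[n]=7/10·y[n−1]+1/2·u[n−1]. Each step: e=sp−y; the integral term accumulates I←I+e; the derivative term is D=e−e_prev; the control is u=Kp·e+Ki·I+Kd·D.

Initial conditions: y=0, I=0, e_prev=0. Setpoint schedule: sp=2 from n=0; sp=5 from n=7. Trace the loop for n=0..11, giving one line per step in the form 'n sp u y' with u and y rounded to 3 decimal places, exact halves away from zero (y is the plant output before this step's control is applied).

0 2 5.500 0.000
1 2 -1.563 2.750
2 2 4.667 1.144
3 2 -1.343 3.134
4 2 3.662 1.523
5 2 -1.132 2.897
6 2 3.067 1.462
7 5 7.543 2.557
8 5 0.430 5.562
9 5 6.730 4.108
10 5 0.527 6.240
11 5 5.533 4.632

(exact arithmetic carried between steps; '≈' marks a value shown rounded to 6 d.p. or computed from one; I and e_prev carry over from the previous line; the table rounds u and y to 3 d.p., halves away from zero)
n=0: y=0, sp=2, e=sp−y=2; I=2, D=e−e_prev=2; u=1/2·2+5/4·2+1·2=5.5; next y=7/10·0+1/2·5.5=2.75
n=1: y=2.75, sp=2, e=sp−y=-0.75; I=1.25, D=e−e_prev=-2.75; u=1/2·(-0.75)+5/4·1.25+1·(-2.75)=-1.5625; next y=7/10·2.75+1/2·(-1.5625)=1.14375
n=2: y=1.14375, sp=2, e=sp−y=0.85625; I=2.10625, D=e−e_prev=1.60625; u=1/2·0.85625+5/4·2.10625+1·1.60625≈4.667188; next y=7/10·1.14375+1/2·4.667188≈3.134219
n=3: y≈3.134219, sp=2, e=sp−y≈-1.134219; I≈0.972031, D=e−e_prev≈-1.990469; u=1/2·(-1.134219)+5/4·0.972031+1·(-1.990469)≈-1.342539; next y=7/10·3.134219+1/2·(-1.342539)≈1.522684
n=4: y≈1.522684, sp=2, e=sp−y≈0.477316; I≈1.449348, D=e−e_prev≈1.611535; u=1/2·0.477316+5/4·1.449348+1·1.611535≈3.661878; next y=7/10·1.522684+1/2·3.661878≈2.896817
n=5: y≈2.896817, sp=2, e=sp−y≈-0.896817; I≈0.552530, D=e−e_prev≈-1.374134; u=1/2·(-0.896817)+5/4·0.552530+1·(-1.374134)≈-1.131880; next y=7/10·2.896817+1/2·(-1.131880)≈1.461832
n=6: y≈1.461832, sp=2, e=sp−y≈0.538168; I≈1.090698, D=e−e_prev≈1.434985; u=1/2·0.538168+5/4·1.090698+1·1.434985≈3.067441; next y=7/10·1.461832+1/2·3.067441≈2.557003
n=7: y≈2.557003, sp=5, e=sp−y≈2.442997; I≈3.533695, D=e−e_prev≈1.904829; u=1/2·2.442997+5/4·3.533695+1·1.904829≈7.543446; next y=7/10·2.557003+1/2·7.543446≈5.561625
n=8: y≈5.561625, sp=5, e=sp−y≈-0.561625; I≈2.972069, D=e−e_prev≈-3.004622; u=1/2·(-0.561625)+5/4·2.972069+1·(-3.004622)≈0.429653; next y=7/10·5.561625+1/2·0.429653≈4.107964
n=9: y≈4.107964, sp=5, e=sp−y≈0.892036; I≈3.864106, D=e−e_prev≈1.453661; u=1/2·0.892036+5/4·3.864106+1·1.453661≈6.729811; next y=7/10·4.107964+1/2·6.729811≈6.240480
n=10: y≈6.240480, sp=5, e=sp−y≈-1.240480; I≈2.623625, D=e−e_prev≈-2.132517; u=1/2·(-1.240480)+5/4·2.623625+1·(-2.132517)≈0.526775; next y=7/10·6.240480+1/2·0.526775≈4.631724
n=11: y≈4.631724, sp=5, e=sp−y≈0.368276; I≈2.991902, D=e−e_prev≈1.608757; u=1/2·0.368276+5/4·2.991902+1·1.608757≈5.532772; next y=7/10·4.631724+1/2·5.532772≈6.008592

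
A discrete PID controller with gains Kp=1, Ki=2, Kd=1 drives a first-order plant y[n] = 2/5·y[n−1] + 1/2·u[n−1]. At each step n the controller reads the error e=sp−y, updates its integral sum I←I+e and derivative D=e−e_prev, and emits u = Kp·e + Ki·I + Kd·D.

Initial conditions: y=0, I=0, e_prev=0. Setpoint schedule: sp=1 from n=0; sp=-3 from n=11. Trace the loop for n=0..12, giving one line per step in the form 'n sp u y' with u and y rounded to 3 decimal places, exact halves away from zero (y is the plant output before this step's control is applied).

(exact arithmetic carried between steps; '≈' marks a value shown rounded to 6 d.p. or computed from one; I and e_prev carry over from the previous line; the table rounds u and y to 3 d.p., halves away from zero)
n=0: y=0, sp=1, e=sp−y=1; I=1, D=e−e_prev=1; u=1·1+2·1+1·1=4; next y=2/5·0+1/2·4=2
n=1: y=2, sp=1, e=sp−y=-1; I=0, D=e−e_prev=-2; u=1·(-1)+2·0+1·(-2)=-3; next y=2/5·2+1/2·(-3)=-0.7
n=2: y=-0.7, sp=1, e=sp−y=1.7; I=1.7, D=e−e_prev=2.7; u=1·1.7+2·1.7+1·2.7=7.8; next y=2/5·(-0.7)+1/2·7.8=3.62
n=3: y=3.62, sp=1, e=sp−y=-2.62; I=-0.92, D=e−e_prev=-4.32; u=1·(-2.62)+2·(-0.92)+1·(-4.32)=-8.78; next y=2/5·3.62+1/2·(-8.78)=-2.942
n=4: y=-2.942, sp=1, e=sp−y=3.942; I=3.022, D=e−e_prev=6.562; u=1·3.942+2·3.022+1·6.562=16.548; next y=2/5·(-2.942)+1/2·16.548=7.0972
n=5: y=7.0972, sp=1, e=sp−y=-6.0972; I=-3.0752, D=e−e_prev=-10.0392; u=1·(-6.0972)+2·(-3.0752)+1·(-10.0392)=-22.2868; next y=2/5·7.0972+1/2·(-22.2868)=-8.30452
n=6: y=-8.30452, sp=1, e=sp−y=9.30452; I=6.22932, D=e−e_prev=15.40172; u=1·9.30452+2·6.22932+1·15.40172=37.16488; next y=2/5·(-8.30452)+1/2·37.16488=15.260632
n=7: y=15.260632, sp=1, e=sp−y=-14.260632; I=-8.031312, D=e−e_prev=-23.565152; u=1·(-14.260632)+2·(-8.031312)+1·(-23.565152)=-53.888408; next y=2/5·15.260632+1/2·(-53.888408)≈-20.839951
n=8: y≈-20.839951, sp=1, e=sp−y≈21.839951; I≈13.808639, D=e−e_prev≈36.100583; u=1·21.839951+2·13.808639+1·36.100583≈85.557813; next y=2/5·(-20.839951)+1/2·85.557813≈34.442926
n=9: y≈34.442926, sp=1, e=sp−y≈-33.442926; I≈-19.634287, D=e−e_prev≈-55.282877; u=1·(-33.442926)+2·(-19.634287)+1·(-55.282877)≈-127.994376; next y=2/5·34.442926+1/2·(-127.994376)≈-50.220018
n=10: y≈-50.220018, sp=1, e=sp−y≈51.220018; I≈31.585731, D=e−e_prev≈84.662944; u=1·51.220018+2·31.585731+1·84.662944≈199.054424; next y=2/5·(-50.220018)+1/2·199.054424≈79.439205
n=11: y≈79.439205, sp=-3, e=sp−y≈-82.439205; I≈-50.853474, D=e−e_prev≈-133.659223; u=1·(-82.439205)+2·(-50.853474)+1·(-133.659223)≈-317.805375; next y=2/5·79.439205+1/2·(-317.805375)≈-127.127006
n=12: y≈-127.127006, sp=-3, e=sp−y≈124.127006; I≈73.273532, D=e−e_prev≈206.566210; u=1·124.127006+2·73.273532+1·206.566210≈477.240280; next y=2/5·(-127.127006)+1/2·477.240280≈187.769338

0 1 4.000 0.000
1 1 -3.000 2.000
2 1 7.800 -0.700
3 1 -8.780 3.620
4 1 16.548 -2.942
5 1 -22.287 7.097
6 1 37.165 -8.305
7 1 -53.888 15.261
8 1 85.558 -20.840
9 1 -127.994 34.443
10 1 199.054 -50.220
11 -3 -317.805 79.439
12 -3 477.240 -127.127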